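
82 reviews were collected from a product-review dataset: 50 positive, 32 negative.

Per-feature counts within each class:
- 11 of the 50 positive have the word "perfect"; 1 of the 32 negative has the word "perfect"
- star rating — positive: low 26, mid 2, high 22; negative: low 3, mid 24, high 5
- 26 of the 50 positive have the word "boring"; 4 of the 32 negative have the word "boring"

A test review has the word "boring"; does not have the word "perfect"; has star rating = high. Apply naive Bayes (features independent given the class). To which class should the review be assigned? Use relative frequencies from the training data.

positive: (50/82) × (39/50) × (22/50) × (26/50) ≈ 0.10882
negative: (32/82) × (31/32) × (5/32) × (4/32) ≈ 0.00738377
Highest score → positive.

positive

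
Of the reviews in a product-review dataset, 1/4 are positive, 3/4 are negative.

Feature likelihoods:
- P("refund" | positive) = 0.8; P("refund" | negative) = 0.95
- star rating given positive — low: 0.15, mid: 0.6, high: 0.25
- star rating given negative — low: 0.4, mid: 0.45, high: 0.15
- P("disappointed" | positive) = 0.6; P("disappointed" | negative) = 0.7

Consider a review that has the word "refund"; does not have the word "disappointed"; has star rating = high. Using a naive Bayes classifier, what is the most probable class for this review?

positive: 0.25 × 0.8 × 0.25 × (1−0.6) = 0.02
negative: 0.75 × 0.95 × 0.15 × (1−0.7) = 0.0320625
Highest score → negative.

negative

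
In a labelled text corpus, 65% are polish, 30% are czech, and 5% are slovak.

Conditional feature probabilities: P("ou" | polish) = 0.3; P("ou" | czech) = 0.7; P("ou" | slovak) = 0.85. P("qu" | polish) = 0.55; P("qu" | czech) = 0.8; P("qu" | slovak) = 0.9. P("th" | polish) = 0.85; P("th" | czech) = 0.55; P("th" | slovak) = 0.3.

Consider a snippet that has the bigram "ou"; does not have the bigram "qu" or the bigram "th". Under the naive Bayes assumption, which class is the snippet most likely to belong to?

czech

polish: 0.65 × 0.3 × (1−0.55) × (1−0.85) = 0.0131625
czech: 0.3 × 0.7 × (1−0.8) × (1−0.55) = 0.0189
slovak: 0.05 × 0.85 × (1−0.9) × (1−0.3) = 0.002975
Highest score → czech.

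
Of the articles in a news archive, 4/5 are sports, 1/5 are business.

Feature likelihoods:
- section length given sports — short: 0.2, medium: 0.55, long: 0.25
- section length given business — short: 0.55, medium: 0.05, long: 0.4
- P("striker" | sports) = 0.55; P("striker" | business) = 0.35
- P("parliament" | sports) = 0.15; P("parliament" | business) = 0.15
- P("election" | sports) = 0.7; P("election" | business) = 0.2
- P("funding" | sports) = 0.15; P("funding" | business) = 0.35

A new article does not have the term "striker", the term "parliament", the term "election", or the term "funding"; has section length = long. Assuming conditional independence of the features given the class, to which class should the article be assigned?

business

sports: 0.8 × 0.25 × (1−0.55) × (1−0.15) × (1−0.7) × (1−0.15) = 0.0195075
business: 0.2 × 0.4 × (1−0.35) × (1−0.15) × (1−0.2) × (1−0.35) = 0.022984
Highest score → business.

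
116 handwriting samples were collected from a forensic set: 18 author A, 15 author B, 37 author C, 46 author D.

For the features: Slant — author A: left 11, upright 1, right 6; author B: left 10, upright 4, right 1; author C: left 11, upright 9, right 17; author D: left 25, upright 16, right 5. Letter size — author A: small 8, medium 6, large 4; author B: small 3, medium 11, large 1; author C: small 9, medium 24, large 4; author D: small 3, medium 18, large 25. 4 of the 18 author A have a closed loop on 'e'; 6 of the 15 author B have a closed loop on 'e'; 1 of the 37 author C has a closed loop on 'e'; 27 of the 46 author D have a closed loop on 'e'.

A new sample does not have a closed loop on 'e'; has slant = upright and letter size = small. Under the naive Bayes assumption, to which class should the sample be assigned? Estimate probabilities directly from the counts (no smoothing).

author A: (18/116) × (1/18) × (8/18) × (14/18) ≈ 0.00297999
author B: (15/116) × (4/15) × (3/15) × (9/15) ≈ 0.00413793
author C: (37/116) × (9/37) × (9/37) × (36/37) ≈ 0.0183623
author D: (46/116) × (16/46) × (3/46) × (19/46) ≈ 0.00371553
Highest score → author C.

author C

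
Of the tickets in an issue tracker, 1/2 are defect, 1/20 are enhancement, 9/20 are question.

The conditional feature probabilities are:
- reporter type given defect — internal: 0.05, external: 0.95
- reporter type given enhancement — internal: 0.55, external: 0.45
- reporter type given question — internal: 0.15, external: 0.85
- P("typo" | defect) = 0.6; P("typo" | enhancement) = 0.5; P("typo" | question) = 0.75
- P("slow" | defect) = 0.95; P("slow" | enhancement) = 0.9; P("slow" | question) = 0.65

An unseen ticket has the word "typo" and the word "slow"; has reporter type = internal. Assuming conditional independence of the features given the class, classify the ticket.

question

defect: 0.5 × 0.05 × 0.6 × 0.95 = 0.01425
enhancement: 0.05 × 0.55 × 0.5 × 0.9 = 0.012375
question: 0.45 × 0.15 × 0.75 × 0.65 = 0.03290625
Highest score → question.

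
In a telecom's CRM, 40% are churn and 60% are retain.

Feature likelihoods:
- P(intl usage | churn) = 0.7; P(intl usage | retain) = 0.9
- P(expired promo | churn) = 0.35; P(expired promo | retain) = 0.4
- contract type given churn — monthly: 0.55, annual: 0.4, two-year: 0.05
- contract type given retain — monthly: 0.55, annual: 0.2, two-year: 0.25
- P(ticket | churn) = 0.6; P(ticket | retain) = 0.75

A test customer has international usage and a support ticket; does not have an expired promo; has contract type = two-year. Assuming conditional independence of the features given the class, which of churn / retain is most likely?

churn: 0.4 × 0.7 × (1−0.35) × 0.05 × 0.6 = 0.00546
retain: 0.6 × 0.9 × (1−0.4) × 0.25 × 0.75 = 0.06075
Highest score → retain.

retain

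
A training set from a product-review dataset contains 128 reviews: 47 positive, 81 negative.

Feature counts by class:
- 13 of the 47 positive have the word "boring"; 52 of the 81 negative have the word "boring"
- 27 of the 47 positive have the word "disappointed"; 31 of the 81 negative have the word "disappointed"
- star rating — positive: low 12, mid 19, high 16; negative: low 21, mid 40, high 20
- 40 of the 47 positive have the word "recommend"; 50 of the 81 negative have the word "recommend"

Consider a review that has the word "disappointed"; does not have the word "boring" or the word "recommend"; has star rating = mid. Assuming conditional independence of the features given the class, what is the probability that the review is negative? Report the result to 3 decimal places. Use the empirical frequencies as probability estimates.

positive: (47/128) × (34/47) × (27/47) × (19/47) × (7/47) ≈ 0.00918736
negative: (81/128) × (29/81) × (31/81) × (40/81) × (31/81) ≈ 0.0163876
P(negative | x) = 0.0163876 / 0.02557496 ≈ 0.641

0.641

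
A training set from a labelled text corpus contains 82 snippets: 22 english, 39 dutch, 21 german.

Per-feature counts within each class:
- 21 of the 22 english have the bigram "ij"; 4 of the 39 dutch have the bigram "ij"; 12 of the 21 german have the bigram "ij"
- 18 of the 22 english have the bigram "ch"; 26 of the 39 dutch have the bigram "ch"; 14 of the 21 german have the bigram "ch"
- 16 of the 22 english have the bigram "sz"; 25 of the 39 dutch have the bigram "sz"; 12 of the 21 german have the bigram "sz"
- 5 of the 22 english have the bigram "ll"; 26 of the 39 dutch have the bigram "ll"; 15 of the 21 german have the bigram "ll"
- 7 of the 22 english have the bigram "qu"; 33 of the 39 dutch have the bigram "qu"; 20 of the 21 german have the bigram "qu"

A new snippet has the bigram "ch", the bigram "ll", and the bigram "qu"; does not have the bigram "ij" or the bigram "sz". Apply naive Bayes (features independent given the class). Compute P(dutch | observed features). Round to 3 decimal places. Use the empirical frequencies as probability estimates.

english: (22/82) × (1/22) × (18/22) × (6/22) × (5/22) × (7/22) ≈ 0.000196783
dutch: (39/82) × (35/39) × (26/39) × (14/39) × (26/39) × (33/39) ≈ 0.0576215
german: (21/82) × (9/21) × (14/21) × (9/21) × (15/21) × (20/21) ≈ 0.0213326
P(dutch | x) = 0.0576215 / 0.079150883 ≈ 0.728

0.728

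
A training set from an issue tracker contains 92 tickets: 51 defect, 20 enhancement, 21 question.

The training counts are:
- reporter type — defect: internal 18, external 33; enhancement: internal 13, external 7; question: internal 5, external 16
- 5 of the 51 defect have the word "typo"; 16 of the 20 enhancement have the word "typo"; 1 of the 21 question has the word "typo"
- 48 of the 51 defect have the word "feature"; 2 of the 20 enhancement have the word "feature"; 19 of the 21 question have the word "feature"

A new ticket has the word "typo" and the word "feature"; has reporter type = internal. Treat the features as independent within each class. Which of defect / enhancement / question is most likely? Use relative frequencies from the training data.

defect

defect: (51/92) × (18/51) × (5/51) × (48/51) ≈ 0.0180533
enhancement: (20/92) × (13/20) × (16/20) × (2/20) ≈ 0.0113043
question: (21/92) × (5/21) × (1/21) × (19/21) ≈ 0.00234152
Highest score → defect.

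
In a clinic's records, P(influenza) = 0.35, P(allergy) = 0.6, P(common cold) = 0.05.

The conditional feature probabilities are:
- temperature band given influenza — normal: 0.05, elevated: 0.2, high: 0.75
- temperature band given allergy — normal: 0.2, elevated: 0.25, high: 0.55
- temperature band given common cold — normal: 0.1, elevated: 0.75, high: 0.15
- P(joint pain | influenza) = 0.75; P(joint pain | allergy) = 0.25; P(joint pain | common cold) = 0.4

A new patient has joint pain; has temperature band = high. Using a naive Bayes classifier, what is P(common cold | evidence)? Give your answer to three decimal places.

influenza: 0.35 × 0.75 × 0.75 = 0.196875
allergy: 0.6 × 0.55 × 0.25 = 0.0825
common cold: 0.05 × 0.15 × 0.4 = 0.003
P(common cold | x) = 0.003 / 0.282375 ≈ 0.011

0.011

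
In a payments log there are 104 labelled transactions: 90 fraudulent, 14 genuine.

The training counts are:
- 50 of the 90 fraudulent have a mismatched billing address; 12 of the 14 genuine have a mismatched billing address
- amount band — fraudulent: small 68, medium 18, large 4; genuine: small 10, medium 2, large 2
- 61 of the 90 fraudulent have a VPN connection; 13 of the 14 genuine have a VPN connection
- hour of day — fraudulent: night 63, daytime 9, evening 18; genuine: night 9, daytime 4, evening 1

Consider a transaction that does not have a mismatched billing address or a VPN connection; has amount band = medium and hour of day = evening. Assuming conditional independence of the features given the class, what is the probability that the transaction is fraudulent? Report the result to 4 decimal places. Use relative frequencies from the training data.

0.9972

fraudulent: (90/104) × (40/90) × (18/90) × (29/90) × (18/90) ≈ 0.00495726
genuine: (14/104) × (2/14) × (2/14) × (1/14) × (1/14) ≈ 0.0000140166
P(fraudulent | x) = 0.00495726 / 0.0049712766 ≈ 0.9972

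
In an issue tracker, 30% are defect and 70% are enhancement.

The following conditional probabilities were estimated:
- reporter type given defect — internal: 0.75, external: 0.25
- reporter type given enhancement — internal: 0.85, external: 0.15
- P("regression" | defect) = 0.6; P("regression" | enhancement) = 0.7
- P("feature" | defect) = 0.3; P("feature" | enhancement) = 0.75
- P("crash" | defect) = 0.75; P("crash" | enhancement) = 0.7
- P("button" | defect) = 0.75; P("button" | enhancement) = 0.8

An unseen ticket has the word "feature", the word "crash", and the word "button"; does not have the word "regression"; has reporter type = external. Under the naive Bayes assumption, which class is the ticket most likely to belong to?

enhancement

defect: 0.3 × 0.25 × (1−0.6) × 0.3 × 0.75 × 0.75 = 0.0050625
enhancement: 0.7 × 0.15 × (1−0.7) × 0.75 × 0.7 × 0.8 = 0.01323
Highest score → enhancement.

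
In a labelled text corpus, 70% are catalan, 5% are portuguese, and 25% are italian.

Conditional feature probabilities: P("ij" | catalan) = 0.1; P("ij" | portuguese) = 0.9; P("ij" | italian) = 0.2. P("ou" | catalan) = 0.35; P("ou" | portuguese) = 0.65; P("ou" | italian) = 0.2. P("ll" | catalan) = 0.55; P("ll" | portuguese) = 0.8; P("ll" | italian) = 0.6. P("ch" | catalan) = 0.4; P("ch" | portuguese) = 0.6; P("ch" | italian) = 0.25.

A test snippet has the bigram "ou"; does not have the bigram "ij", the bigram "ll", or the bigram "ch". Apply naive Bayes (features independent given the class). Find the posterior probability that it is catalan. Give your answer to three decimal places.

0.829

catalan: 0.7 × (1−0.1) × 0.35 × (1−0.55) × (1−0.4) = 0.059535
portuguese: 0.05 × (1−0.9) × 0.65 × (1−0.8) × (1−0.6) = 0.00026
italian: 0.25 × (1−0.2) × 0.2 × (1−0.6) × (1−0.25) = 0.012
P(catalan | x) = 0.059535 / 0.071795 ≈ 0.829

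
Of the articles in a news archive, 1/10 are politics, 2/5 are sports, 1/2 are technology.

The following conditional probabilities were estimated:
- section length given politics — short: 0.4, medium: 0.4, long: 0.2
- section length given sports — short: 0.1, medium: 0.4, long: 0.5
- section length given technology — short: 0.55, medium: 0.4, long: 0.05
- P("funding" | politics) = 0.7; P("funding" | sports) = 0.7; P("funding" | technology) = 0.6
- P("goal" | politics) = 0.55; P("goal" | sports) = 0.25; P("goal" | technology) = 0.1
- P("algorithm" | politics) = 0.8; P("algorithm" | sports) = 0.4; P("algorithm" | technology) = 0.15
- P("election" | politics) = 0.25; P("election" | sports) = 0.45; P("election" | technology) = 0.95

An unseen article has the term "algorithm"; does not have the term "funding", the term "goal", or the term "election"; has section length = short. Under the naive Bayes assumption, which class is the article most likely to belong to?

politics: 0.1 × 0.4 × (1−0.7) × (1−0.55) × 0.8 × (1−0.25) = 0.00324
sports: 0.4 × 0.1 × (1−0.7) × (1−0.25) × 0.4 × (1−0.45) = 0.00198
technology: 0.5 × 0.55 × (1−0.6) × (1−0.1) × 0.15 × (1−0.95) = 0.0007425
Highest score → politics.

politics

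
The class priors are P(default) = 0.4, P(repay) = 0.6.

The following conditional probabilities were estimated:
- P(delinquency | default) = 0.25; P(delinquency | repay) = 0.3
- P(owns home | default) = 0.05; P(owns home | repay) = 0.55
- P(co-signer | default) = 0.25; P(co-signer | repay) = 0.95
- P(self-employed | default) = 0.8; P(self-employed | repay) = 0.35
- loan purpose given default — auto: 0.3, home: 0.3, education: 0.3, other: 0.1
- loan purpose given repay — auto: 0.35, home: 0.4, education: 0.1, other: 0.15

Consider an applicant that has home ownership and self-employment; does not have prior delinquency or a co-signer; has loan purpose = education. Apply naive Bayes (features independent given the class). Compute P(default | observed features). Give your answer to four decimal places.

default: 0.4 × (1−0.25) × 0.05 × (1−0.25) × 0.8 × 0.3 = 0.0027
repay: 0.6 × (1−0.3) × 0.55 × (1−0.95) × 0.35 × 0.1 = 0.00040425
P(default | x) = 0.0027 / 0.00310425 ≈ 0.8698

0.8698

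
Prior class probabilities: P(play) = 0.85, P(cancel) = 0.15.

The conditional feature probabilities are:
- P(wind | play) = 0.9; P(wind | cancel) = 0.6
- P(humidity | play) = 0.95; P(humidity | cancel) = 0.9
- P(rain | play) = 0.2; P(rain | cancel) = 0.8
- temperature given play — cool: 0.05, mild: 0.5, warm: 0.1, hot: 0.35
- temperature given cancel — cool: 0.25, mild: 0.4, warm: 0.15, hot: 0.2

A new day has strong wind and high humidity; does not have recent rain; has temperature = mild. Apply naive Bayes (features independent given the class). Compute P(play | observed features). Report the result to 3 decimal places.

play: 0.85 × 0.9 × 0.95 × (1−0.2) × 0.5 = 0.2907
cancel: 0.15 × 0.6 × 0.9 × (1−0.8) × 0.4 = 0.00648
P(play | x) = 0.2907 / 0.29718 ≈ 0.978

0.978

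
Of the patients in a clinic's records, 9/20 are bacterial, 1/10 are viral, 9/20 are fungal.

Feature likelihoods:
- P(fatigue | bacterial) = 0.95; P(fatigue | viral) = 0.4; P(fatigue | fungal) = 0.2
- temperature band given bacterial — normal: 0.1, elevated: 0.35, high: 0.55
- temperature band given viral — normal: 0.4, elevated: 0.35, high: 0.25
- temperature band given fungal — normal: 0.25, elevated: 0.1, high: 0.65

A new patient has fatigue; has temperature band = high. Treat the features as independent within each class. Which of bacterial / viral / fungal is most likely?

bacterial: 0.45 × 0.95 × 0.55 = 0.235125
viral: 0.1 × 0.4 × 0.25 = 0.01
fungal: 0.45 × 0.2 × 0.65 = 0.0585
Highest score → bacterial.

bacterial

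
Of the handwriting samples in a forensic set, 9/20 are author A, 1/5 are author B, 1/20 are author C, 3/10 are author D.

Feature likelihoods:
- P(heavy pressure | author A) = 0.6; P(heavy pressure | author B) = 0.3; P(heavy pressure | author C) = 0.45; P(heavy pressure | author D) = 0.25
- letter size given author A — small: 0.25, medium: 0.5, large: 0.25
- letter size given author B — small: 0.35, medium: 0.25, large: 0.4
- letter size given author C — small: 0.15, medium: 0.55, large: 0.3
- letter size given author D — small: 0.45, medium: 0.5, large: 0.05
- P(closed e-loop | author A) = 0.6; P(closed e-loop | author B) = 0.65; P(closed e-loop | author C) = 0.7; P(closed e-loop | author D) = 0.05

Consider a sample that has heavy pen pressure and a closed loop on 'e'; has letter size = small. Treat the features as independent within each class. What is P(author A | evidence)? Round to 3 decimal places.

author A: 0.45 × 0.6 × 0.25 × 0.6 = 0.0405
author B: 0.2 × 0.3 × 0.35 × 0.65 = 0.01365
author C: 0.05 × 0.45 × 0.15 × 0.7 = 0.0023625
author D: 0.3 × 0.25 × 0.45 × 0.05 = 0.0016875
P(author A | x) = 0.0405 / 0.0582 ≈ 0.696

0.696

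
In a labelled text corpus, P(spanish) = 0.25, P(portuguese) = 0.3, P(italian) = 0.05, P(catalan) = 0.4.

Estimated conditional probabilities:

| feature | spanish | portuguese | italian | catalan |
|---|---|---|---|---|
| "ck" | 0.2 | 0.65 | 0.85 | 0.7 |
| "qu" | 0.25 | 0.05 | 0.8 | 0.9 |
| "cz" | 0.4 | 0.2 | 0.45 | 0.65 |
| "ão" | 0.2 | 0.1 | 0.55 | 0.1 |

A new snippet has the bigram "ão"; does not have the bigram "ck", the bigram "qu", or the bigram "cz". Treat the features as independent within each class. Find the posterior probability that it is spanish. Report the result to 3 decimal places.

0.670

spanish: 0.25 × (1−0.2) × (1−0.25) × (1−0.4) × 0.2 = 0.018
portuguese: 0.3 × (1−0.65) × (1−0.05) × (1−0.2) × 0.1 = 0.00798
italian: 0.05 × (1−0.85) × (1−0.8) × (1−0.45) × 0.55 = 0.00045375
catalan: 0.4 × (1−0.7) × (1−0.9) × (1−0.65) × 0.1 = 0.00042
P(spanish | x) = 0.018 / 0.02685375 ≈ 0.670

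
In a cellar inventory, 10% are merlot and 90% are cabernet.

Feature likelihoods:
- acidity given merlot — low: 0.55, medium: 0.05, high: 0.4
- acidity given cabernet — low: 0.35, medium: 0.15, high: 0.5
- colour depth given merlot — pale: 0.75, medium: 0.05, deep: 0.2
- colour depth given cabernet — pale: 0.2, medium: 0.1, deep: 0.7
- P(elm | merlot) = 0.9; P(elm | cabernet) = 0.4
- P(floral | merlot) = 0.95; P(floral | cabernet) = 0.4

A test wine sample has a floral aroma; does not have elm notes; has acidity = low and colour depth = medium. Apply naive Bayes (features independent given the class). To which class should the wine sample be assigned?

cabernet

merlot: 0.1 × 0.55 × 0.05 × (1−0.9) × 0.95 = 0.00026125
cabernet: 0.9 × 0.35 × 0.1 × (1−0.4) × 0.4 = 0.00756
Highest score → cabernet.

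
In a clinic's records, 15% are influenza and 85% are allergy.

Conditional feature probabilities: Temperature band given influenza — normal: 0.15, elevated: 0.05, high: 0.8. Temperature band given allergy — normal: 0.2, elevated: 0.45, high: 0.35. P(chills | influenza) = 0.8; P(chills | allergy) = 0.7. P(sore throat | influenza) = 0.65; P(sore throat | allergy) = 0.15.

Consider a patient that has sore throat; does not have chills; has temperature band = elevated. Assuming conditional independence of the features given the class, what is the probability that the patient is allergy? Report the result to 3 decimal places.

influenza: 0.15 × 0.05 × (1−0.8) × 0.65 = 0.000975
allergy: 0.85 × 0.45 × (1−0.7) × 0.15 = 0.0172125
P(allergy | x) = 0.0172125 / 0.0181875 ≈ 0.946

0.946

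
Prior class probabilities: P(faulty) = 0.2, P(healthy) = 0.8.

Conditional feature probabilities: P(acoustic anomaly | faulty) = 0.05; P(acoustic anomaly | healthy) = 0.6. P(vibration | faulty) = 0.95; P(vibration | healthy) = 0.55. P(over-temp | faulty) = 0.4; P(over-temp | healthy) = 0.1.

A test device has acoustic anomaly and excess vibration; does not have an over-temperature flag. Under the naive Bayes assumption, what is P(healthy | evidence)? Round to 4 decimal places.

0.9766

faulty: 0.2 × 0.05 × 0.95 × (1−0.4) = 0.0057
healthy: 0.8 × 0.6 × 0.55 × (1−0.1) = 0.2376
P(healthy | x) = 0.2376 / 0.2433 ≈ 0.9766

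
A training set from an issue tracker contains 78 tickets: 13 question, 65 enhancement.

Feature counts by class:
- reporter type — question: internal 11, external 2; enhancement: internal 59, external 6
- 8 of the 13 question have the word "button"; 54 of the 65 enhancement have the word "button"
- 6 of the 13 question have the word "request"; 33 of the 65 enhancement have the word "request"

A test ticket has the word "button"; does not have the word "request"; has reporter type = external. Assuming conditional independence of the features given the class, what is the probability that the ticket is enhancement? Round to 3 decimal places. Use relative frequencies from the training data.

0.787

question: (13/78) × (2/13) × (8/13) × (7/13) ≈ 0.00849643
enhancement: (65/78) × (6/65) × (54/65) × (32/65) ≈ 0.0314611
P(enhancement | x) = 0.0314611 / 0.03995753 ≈ 0.787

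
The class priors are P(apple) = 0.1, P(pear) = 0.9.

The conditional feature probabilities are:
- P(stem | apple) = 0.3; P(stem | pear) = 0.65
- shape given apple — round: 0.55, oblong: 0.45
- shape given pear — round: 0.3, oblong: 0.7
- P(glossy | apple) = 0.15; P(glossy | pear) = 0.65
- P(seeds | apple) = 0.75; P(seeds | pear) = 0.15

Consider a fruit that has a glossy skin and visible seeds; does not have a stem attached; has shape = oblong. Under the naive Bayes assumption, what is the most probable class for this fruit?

apple: 0.1 × (1−0.3) × 0.45 × 0.15 × 0.75 = 0.00354375
pear: 0.9 × (1−0.65) × 0.7 × 0.65 × 0.15 = 0.02149875
Highest score → pear.

pear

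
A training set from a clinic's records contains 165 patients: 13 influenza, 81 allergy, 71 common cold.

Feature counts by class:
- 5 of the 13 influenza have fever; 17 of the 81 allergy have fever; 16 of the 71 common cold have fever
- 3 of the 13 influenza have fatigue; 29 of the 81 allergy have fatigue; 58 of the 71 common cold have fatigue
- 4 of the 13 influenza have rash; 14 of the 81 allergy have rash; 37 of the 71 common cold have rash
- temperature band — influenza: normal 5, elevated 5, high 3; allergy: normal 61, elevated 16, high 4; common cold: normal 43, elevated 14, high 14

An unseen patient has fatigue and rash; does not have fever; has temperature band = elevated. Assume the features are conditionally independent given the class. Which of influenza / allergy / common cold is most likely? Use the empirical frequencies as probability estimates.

common cold

influenza: (13/165) × (8/13) × (3/13) × (4/13) × (5/13) ≈ 0.00132412
allergy: (81/165) × (64/81) × (29/81) × (14/81) × (16/81) ≈ 0.00474119
common cold: (71/165) × (55/71) × (58/71) × (37/71) × (14/71) ≈ 0.0279809
Highest score → common cold.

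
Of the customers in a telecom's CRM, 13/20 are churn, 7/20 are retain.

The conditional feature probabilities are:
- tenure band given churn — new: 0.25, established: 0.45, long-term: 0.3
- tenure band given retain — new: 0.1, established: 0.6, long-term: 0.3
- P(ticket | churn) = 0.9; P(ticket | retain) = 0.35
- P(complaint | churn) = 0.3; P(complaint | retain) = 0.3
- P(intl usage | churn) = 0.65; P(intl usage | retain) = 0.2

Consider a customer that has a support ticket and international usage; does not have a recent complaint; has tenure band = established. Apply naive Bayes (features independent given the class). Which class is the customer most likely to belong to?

churn: 0.65 × 0.45 × 0.9 × (1−0.3) × 0.65 = 0.11977875
retain: 0.35 × 0.6 × 0.35 × (1−0.3) × 0.2 = 0.01029
Highest score → churn.

churn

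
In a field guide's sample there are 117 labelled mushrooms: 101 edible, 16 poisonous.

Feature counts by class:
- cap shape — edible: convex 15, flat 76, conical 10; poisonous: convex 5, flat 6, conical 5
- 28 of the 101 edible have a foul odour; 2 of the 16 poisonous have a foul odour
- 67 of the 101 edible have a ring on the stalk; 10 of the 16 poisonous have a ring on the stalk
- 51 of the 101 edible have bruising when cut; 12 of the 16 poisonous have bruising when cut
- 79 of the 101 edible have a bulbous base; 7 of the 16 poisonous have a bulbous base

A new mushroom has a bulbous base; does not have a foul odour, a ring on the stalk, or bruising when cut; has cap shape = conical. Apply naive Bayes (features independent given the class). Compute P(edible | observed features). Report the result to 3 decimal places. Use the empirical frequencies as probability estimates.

edible: (101/117) × (10/101) × (73/101) × (34/101) × (50/101) × (79/101) ≈ 0.00805244
poisonous: (16/117) × (5/16) × (14/16) × (6/16) × (4/16) × (7/16) ≈ 0.0015337
P(edible | x) = 0.00805244 / 0.00958614 ≈ 0.840

0.840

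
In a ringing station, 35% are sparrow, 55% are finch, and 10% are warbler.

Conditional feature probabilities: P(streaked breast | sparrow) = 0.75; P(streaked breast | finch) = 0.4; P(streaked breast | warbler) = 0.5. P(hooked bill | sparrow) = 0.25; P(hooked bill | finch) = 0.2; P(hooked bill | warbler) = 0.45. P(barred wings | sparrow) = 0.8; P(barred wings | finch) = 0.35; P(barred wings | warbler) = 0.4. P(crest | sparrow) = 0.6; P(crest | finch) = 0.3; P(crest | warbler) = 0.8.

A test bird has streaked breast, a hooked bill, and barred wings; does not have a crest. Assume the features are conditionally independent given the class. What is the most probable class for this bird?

sparrow: 0.35 × 0.75 × 0.25 × 0.8 × (1−0.6) = 0.021
finch: 0.55 × 0.4 × 0.2 × 0.35 × (1−0.3) = 0.01078
warbler: 0.1 × 0.5 × 0.45 × 0.4 × (1−0.8) = 0.0018
Highest score → sparrow.

sparrow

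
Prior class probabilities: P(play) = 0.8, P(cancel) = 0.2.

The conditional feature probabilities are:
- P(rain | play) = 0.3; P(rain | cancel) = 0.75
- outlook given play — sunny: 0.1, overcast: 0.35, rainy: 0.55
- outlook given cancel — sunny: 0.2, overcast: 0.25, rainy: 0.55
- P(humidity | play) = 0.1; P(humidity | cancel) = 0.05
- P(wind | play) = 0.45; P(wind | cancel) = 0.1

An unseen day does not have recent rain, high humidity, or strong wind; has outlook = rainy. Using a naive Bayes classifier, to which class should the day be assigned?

play

play: 0.8 × (1−0.3) × 0.55 × (1−0.1) × (1−0.45) = 0.15246
cancel: 0.2 × (1−0.75) × 0.55 × (1−0.05) × (1−0.1) = 0.0235125
Highest score → play.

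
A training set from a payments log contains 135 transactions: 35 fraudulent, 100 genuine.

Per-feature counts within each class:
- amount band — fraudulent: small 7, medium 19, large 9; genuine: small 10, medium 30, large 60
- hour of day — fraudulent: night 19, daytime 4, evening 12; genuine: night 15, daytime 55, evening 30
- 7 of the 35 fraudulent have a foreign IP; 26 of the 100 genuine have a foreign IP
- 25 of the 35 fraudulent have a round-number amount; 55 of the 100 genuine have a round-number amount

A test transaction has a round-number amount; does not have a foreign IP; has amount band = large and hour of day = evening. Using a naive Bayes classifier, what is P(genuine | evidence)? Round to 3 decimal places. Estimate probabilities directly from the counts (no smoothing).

0.806

fraudulent: (35/135) × (9/35) × (12/35) × (28/35) × (25/35) ≈ 0.0130612
genuine: (100/135) × (60/100) × (30/100) × (74/100) × (55/100) ≈ 0.0542667
P(genuine | x) = 0.0542667 / 0.0673279 ≈ 0.806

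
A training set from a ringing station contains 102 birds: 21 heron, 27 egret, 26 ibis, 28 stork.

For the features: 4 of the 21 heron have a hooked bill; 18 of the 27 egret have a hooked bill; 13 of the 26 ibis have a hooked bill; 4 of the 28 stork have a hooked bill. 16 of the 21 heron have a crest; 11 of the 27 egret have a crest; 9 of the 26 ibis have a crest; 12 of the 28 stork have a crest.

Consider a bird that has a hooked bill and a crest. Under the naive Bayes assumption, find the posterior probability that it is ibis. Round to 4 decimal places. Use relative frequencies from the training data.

0.2712

heron: (21/102) × (4/21) × (16/21) ≈ 0.0298786
egret: (27/102) × (18/27) × (11/27) ≈ 0.0718954
ibis: (26/102) × (13/26) × (9/26) ≈ 0.0441176
stork: (28/102) × (4/28) × (12/28) ≈ 0.0168067
P(ibis | x) = 0.0441176 / 0.1626983 ≈ 0.2712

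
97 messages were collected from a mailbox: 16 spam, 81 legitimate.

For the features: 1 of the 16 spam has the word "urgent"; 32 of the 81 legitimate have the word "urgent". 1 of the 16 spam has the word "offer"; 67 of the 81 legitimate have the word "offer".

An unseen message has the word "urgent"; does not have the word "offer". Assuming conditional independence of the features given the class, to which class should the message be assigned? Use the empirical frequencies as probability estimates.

spam: (16/97) × (1/16) × (15/16) ≈ 0.00966495
legitimate: (81/97) × (32/81) × (14/81) ≈ 0.0570192
Highest score → legitimate.

legitimate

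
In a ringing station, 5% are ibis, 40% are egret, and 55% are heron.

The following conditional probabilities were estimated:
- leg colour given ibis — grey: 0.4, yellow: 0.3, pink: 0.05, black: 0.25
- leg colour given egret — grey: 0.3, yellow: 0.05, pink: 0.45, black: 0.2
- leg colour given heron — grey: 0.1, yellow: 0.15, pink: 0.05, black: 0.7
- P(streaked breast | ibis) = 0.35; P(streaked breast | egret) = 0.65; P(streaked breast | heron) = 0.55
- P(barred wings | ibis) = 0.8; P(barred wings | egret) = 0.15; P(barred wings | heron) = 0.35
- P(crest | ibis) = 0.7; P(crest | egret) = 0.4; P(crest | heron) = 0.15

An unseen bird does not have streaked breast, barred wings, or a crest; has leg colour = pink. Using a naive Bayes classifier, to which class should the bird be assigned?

ibis: 0.05 × 0.05 × (1−0.35) × (1−0.8) × (1−0.7) = 0.0000975
egret: 0.4 × 0.45 × (1−0.65) × (1−0.15) × (1−0.4) = 0.03213
heron: 0.55 × 0.05 × (1−0.55) × (1−0.35) × (1−0.15) = 0.0068371875
Highest score → egret.

egret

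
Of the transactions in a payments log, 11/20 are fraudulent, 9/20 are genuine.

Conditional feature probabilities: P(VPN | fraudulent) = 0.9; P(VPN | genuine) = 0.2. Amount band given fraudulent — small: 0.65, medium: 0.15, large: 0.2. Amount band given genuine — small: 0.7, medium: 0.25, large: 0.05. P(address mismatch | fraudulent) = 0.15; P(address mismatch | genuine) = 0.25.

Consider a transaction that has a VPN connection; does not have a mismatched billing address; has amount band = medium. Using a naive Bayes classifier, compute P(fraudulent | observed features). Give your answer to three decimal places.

fraudulent: 0.55 × 0.9 × 0.15 × (1−0.15) = 0.0631125
genuine: 0.45 × 0.2 × 0.25 × (1−0.25) = 0.016875
P(fraudulent | x) = 0.0631125 / 0.0799875 ≈ 0.789

0.789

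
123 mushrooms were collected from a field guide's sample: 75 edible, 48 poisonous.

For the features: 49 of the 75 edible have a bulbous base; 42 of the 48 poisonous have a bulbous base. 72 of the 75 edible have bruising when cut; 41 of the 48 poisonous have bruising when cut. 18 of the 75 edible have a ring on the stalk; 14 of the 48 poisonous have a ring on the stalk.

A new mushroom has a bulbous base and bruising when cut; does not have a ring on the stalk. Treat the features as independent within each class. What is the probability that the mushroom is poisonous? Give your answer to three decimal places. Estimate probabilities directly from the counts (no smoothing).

0.415

edible: (75/123) × (49/75) × (72/75) × (57/75) ≈ 0.290654
poisonous: (48/123) × (42/48) × (41/48) × (34/48) ≈ 0.206597
P(poisonous | x) = 0.206597 / 0.497251 ≈ 0.415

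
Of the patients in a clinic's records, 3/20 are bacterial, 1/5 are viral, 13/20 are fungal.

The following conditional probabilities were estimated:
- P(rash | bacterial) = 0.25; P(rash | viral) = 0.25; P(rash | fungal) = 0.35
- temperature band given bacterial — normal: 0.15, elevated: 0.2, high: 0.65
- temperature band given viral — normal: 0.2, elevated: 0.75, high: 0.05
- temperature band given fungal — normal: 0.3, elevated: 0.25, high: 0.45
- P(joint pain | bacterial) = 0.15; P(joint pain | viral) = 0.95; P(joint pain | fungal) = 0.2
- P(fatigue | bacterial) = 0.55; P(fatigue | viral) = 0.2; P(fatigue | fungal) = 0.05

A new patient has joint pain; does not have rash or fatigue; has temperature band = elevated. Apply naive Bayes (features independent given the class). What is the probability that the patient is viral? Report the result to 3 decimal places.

bacterial: 0.15 × (1−0.25) × 0.2 × 0.15 × (1−0.55) = 0.00151875
viral: 0.2 × (1−0.25) × 0.75 × 0.95 × (1−0.2) = 0.0855
fungal: 0.65 × (1−0.35) × 0.25 × 0.2 × (1−0.05) = 0.02006875
P(viral | x) = 0.0855 / 0.1070875 ≈ 0.798

0.798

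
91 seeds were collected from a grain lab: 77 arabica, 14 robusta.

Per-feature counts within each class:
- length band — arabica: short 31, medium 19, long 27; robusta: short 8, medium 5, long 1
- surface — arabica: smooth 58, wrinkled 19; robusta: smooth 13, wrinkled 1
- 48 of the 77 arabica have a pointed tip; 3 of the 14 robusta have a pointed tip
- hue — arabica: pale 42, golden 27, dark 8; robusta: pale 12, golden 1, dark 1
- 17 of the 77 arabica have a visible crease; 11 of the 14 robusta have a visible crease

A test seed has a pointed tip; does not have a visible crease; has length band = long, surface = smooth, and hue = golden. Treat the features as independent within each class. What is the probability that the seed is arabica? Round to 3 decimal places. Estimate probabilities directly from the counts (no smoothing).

0.999

arabica: (77/91) × (27/77) × (58/77) × (48/77) × (27/77) × (60/77) ≈ 0.0380666
robusta: (14/91) × (1/14) × (13/14) × (3/14) × (1/14) × (3/14) ≈ 0.0000334682
P(arabica | x) = 0.0380666 / 0.0381000682 ≈ 0.999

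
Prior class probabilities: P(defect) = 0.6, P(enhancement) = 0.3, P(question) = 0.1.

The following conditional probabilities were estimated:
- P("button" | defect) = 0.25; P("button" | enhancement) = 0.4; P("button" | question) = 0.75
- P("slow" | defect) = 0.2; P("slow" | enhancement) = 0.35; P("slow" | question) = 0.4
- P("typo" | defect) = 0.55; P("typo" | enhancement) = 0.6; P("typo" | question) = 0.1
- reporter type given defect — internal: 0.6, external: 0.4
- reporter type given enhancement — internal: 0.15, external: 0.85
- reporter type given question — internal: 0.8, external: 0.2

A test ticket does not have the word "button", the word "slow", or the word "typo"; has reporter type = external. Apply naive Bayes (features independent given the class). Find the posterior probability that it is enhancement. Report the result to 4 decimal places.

defect: 0.6 × (1−0.25) × (1−0.2) × (1−0.55) × 0.4 = 0.0648
enhancement: 0.3 × (1−0.4) × (1−0.35) × (1−0.6) × 0.85 = 0.03978
question: 0.1 × (1−0.75) × (1−0.4) × (1−0.1) × 0.2 = 0.0027
P(enhancement | x) = 0.03978 / 0.10728 ≈ 0.3708

0.3708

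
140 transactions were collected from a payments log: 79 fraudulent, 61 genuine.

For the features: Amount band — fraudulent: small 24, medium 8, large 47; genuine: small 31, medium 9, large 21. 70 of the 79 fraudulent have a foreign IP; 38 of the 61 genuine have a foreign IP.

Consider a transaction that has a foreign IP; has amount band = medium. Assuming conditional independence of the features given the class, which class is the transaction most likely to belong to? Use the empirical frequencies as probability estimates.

fraudulent

fraudulent: (79/140) × (8/79) × (70/79) ≈ 0.0506329
genuine: (61/140) × (9/61) × (38/61) ≈ 0.0400468
Highest score → fraudulent.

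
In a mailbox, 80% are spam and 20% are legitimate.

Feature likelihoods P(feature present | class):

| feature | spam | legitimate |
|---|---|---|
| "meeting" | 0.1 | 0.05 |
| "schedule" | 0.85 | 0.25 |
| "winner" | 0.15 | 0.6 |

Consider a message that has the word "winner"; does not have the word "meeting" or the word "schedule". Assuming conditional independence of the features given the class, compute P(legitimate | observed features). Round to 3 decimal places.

0.841

spam: 0.8 × (1−0.1) × (1−0.85) × 0.15 = 0.0162
legitimate: 0.2 × (1−0.05) × (1−0.25) × 0.6 = 0.0855
P(legitimate | x) = 0.0855 / 0.1017 ≈ 0.841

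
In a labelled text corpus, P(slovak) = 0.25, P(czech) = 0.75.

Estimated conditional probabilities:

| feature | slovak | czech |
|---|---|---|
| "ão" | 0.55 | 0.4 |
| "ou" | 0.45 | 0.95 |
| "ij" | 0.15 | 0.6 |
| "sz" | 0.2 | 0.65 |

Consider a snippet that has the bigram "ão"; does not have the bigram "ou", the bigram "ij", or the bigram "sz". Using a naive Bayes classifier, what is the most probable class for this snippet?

slovak: 0.25 × 0.55 × (1−0.45) × (1−0.15) × (1−0.2) = 0.051425
czech: 0.75 × 0.4 × (1−0.95) × (1−0.6) × (1−0.65) = 0.0021
Highest score → slovak.

slovak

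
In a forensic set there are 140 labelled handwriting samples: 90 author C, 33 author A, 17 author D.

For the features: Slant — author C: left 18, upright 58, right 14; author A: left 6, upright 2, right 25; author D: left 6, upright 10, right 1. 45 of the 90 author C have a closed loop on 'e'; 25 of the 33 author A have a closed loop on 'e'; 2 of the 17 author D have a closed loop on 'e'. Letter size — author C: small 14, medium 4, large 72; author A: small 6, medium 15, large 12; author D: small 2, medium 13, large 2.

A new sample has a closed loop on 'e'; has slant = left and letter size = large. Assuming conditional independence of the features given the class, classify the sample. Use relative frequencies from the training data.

author C: (90/140) × (18/90) × (45/90) × (72/90) ≈ 0.0514286
author A: (33/140) × (6/33) × (25/33) × (12/33) ≈ 0.0118064
author D: (17/140) × (6/17) × (2/17) × (2/17) ≈ 0.000593178
Highest score → author C.

author C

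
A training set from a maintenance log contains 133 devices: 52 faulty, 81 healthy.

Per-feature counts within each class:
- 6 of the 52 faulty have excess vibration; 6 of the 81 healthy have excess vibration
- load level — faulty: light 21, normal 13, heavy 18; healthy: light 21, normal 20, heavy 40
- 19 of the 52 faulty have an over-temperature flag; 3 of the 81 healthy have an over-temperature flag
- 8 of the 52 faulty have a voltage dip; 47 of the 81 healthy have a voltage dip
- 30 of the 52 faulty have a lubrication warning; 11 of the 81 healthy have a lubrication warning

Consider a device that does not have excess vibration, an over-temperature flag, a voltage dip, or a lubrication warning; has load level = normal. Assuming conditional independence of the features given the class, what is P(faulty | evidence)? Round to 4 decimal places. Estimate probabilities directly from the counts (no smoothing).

faulty: (52/133) × (46/52) × (13/52) × (33/52) × (44/52) × (22/52) ≈ 0.0196438
healthy: (81/133) × (75/81) × (20/81) × (78/81) × (34/81) × (70/81) ≈ 0.0486375
P(faulty | x) = 0.0196438 / 0.0682813 ≈ 0.2877

0.2877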